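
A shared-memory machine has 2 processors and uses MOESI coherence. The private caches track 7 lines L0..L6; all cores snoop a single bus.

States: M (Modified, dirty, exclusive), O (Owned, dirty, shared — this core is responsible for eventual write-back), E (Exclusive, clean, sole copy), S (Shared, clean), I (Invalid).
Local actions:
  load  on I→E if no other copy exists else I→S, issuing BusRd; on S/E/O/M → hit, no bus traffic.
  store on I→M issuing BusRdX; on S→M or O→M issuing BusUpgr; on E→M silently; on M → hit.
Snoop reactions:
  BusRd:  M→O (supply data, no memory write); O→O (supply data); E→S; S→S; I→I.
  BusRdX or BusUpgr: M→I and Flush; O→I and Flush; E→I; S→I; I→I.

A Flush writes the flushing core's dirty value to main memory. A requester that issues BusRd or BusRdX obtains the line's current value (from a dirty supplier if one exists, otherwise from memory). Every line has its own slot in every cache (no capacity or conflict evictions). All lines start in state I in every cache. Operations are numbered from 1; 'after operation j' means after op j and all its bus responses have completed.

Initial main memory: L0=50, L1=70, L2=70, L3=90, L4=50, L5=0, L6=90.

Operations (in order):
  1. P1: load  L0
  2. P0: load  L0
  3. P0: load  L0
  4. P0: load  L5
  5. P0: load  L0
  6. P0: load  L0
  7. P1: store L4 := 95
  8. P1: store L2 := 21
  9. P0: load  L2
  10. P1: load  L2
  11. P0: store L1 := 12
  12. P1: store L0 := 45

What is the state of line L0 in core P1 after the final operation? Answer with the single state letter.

1. P1: load  L0  bus=[BusRd]  L0: P0=I P1=E  mem[L0]=50
2. P0: load  L0  bus=[BusRd]  L0: P0=S P1=S  mem[L0]=50
3. P0: load  L0  bus=[-]  L0: P0=S P1=S  mem[L0]=50
4. P0: load  L5  bus=[BusRd]  L5: P0=E P1=I  mem[L5]=0
5. P0: load  L0  bus=[-]  L0: P0=S P1=S  mem[L0]=50
6. P0: load  L0  bus=[-]  L0: P0=S P1=S  mem[L0]=50
7. P1: store L4 := 95  bus=[BusRdX]  L4: P0=I P1=M  mem[L4]=50
8. P1: store L2 := 21  bus=[BusRdX]  L2: P0=I P1=M  mem[L2]=70
9. P0: load  L2  bus=[BusRd]  L2: P0=S P1=O  mem[L2]=70
10. P1: load  L2  bus=[-]  L2: P0=S P1=O  mem[L2]=70
11. P0: store L1 := 12  bus=[BusRdX]  L1: P0=M P1=I  mem[L1]=70
12. P1: store L0 := 45  bus=[BusUpgr]  L0: P0=I P1=M  mem[L0]=50

state = M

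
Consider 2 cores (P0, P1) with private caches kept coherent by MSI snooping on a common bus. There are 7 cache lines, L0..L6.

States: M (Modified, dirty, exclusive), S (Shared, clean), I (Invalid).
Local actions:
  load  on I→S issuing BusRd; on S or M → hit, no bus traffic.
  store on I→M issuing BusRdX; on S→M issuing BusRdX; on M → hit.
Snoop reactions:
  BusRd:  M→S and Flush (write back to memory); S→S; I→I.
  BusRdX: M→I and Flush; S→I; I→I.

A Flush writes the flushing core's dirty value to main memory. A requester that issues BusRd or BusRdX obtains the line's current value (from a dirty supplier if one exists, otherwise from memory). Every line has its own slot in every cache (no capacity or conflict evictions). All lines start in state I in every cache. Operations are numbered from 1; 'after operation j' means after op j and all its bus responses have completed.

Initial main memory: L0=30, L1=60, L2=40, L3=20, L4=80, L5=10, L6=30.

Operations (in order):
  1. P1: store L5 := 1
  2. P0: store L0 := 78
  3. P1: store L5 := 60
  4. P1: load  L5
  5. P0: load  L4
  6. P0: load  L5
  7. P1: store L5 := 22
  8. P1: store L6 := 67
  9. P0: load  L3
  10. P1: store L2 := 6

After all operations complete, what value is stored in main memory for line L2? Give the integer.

memory[L2] = 40

[1] P1: store L5 := 1 | P0:I, P1:M(1) | bus: BusRdX
[2] P0: store L0 := 78 | P0:M(78), P1:I | bus: BusRdX
[3] P1: store L5 := 60 | P0:I, P1:M(60) | bus: none
[4] P1: load  L5 | P0:I, P1:M(60) | bus: none
[5] P0: load  L4 | P0:S(80), P1:I | bus: BusRd
[6] P0: load  L5 | P0:S(60), P1:S(60) | bus: BusRd,Flush
[7] P1: store L5 := 22 | P0:I, P1:M(22) | bus: BusRdX
[8] P1: store L6 := 67 | P0:I, P1:M(67) | bus: BusRdX
[9] P0: load  L3 | P0:S(20), P1:I | bus: BusRd
[10] P1: store L2 := 6 | P0:I, P1:M(6) | bus: BusRdX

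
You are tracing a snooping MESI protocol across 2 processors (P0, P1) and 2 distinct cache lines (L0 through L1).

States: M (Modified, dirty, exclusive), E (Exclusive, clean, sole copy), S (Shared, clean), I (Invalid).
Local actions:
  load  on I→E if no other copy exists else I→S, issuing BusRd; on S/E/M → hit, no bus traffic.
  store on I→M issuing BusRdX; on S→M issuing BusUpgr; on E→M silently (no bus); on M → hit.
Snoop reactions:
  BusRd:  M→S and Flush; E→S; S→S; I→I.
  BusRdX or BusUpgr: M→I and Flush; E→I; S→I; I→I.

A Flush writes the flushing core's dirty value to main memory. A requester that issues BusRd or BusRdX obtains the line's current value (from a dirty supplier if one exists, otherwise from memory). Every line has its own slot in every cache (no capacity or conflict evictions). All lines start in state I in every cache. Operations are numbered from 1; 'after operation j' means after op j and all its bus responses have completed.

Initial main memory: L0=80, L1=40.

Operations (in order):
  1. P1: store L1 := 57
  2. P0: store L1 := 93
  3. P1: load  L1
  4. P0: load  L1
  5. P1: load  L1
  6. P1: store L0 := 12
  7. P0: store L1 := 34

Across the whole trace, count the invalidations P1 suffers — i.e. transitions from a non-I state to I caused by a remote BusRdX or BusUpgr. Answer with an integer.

1. P1: store L1 := 57  bus=[BusRdX]  L1: P0=I P1=M  mem[L1]=40
2. P0: store L1 := 93  bus=[BusRdX,Flush]  L1: P0=M P1=I  mem[L1]=57
3. P1: load  L1  bus=[BusRd,Flush]  L1: P0=S P1=S  mem[L1]=93
4. P0: load  L1  bus=[-]  L1: P0=S P1=S  mem[L1]=93
5. P1: load  L1  bus=[-]  L1: P0=S P1=S  mem[L1]=93
6. P1: store L0 := 12  bus=[BusRdX]  L0: P0=I P1=M  mem[L0]=80
7. P0: store L1 := 34  bus=[BusUpgr]  L1: P0=M P1=I  mem[L1]=93

invalidations = 2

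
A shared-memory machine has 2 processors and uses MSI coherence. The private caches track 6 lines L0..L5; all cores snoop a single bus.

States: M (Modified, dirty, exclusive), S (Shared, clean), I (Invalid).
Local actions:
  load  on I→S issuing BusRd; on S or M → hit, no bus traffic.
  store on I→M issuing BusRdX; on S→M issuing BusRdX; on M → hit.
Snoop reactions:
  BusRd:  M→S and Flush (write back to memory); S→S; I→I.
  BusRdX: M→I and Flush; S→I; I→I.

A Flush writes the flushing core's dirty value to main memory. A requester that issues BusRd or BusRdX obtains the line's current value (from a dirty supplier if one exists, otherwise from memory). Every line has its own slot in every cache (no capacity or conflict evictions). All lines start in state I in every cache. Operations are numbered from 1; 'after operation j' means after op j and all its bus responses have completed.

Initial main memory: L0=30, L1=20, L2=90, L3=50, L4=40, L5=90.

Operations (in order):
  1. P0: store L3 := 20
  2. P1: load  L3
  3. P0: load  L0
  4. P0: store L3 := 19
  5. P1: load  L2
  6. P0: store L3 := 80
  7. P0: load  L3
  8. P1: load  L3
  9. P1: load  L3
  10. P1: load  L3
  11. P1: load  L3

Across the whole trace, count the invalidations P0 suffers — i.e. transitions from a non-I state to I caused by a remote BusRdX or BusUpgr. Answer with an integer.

invalidations = 0

[1] P0: store L3 := 20 | P0:M(20), P1:I | bus: BusRdX
[2] P1: load  L3 | P0:S(20), P1:S(20) | bus: BusRd,Flush
[3] P0: load  L0 | P0:S(30), P1:I | bus: BusRd
[4] P0: store L3 := 19 | P0:M(19), P1:I | bus: BusRdX
[5] P1: load  L2 | P0:I, P1:S(90) | bus: BusRd
[6] P0: store L3 := 80 | P0:M(80), P1:I | bus: none
[7] P0: load  L3 | P0:M(80), P1:I | bus: none
[8] P1: load  L3 | P0:S(80), P1:S(80) | bus: BusRd,Flush
[9] P1: load  L3 | P0:S(80), P1:S(80) | bus: none
[10] P1: load  L3 | P0:S(80), P1:S(80) | bus: none
[11] P1: load  L3 | P0:S(80), P1:S(80) | bus: none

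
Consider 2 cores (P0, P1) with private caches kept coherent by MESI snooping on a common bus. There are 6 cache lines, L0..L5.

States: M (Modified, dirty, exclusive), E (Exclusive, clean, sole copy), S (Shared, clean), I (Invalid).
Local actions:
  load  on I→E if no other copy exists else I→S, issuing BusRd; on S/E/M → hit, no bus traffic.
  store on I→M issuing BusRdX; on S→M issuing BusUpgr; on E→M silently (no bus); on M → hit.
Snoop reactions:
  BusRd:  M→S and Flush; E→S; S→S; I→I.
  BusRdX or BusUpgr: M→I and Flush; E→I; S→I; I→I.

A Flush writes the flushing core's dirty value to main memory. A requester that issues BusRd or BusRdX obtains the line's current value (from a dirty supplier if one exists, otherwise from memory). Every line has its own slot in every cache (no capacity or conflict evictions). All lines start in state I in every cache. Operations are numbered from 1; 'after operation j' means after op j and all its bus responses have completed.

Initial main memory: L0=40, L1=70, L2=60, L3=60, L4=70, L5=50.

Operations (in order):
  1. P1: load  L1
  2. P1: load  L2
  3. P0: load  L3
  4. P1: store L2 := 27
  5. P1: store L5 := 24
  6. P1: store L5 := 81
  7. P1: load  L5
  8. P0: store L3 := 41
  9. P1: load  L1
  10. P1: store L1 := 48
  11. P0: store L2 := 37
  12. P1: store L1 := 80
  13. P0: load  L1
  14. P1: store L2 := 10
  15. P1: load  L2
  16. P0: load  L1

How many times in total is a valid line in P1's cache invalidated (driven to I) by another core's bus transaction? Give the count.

invalidations = 1

1. P1: load  L1  bus=[BusRd]  L1: P0=I P1=E  mem[L1]=70
2. P1: load  L2  bus=[BusRd]  L2: P0=I P1=E  mem[L2]=60
3. P0: load  L3  bus=[BusRd]  L3: P0=E P1=I  mem[L3]=60
4. P1: store L2 := 27  bus=[-]  L2: P0=I P1=M  mem[L2]=60
5. P1: store L5 := 24  bus=[BusRdX]  L5: P0=I P1=M  mem[L5]=50
6. P1: store L5 := 81  bus=[-]  L5: P0=I P1=M  mem[L5]=50
7. P1: load  L5  bus=[-]  L5: P0=I P1=M  mem[L5]=50
8. P0: store L3 := 41  bus=[-]  L3: P0=M P1=I  mem[L3]=60
9. P1: load  L1  bus=[-]  L1: P0=I P1=E  mem[L1]=70
10. P1: store L1 := 48  bus=[-]  L1: P0=I P1=M  mem[L1]=70
11. P0: store L2 := 37  bus=[BusRdX,Flush]  L2: P0=M P1=I  mem[L2]=27
12. P1: store L1 := 80  bus=[-]  L1: P0=I P1=M  mem[L1]=70
13. P0: load  L1  bus=[BusRd,Flush]  L1: P0=S P1=S  mem[L1]=80
14. P1: store L2 := 10  bus=[BusRdX,Flush]  L2: P0=I P1=M  mem[L2]=37
15. P1: load  L2  bus=[-]  L2: P0=I P1=M  mem[L2]=37
16. P0: load  L1  bus=[-]  L1: P0=S P1=S  mem[L1]=80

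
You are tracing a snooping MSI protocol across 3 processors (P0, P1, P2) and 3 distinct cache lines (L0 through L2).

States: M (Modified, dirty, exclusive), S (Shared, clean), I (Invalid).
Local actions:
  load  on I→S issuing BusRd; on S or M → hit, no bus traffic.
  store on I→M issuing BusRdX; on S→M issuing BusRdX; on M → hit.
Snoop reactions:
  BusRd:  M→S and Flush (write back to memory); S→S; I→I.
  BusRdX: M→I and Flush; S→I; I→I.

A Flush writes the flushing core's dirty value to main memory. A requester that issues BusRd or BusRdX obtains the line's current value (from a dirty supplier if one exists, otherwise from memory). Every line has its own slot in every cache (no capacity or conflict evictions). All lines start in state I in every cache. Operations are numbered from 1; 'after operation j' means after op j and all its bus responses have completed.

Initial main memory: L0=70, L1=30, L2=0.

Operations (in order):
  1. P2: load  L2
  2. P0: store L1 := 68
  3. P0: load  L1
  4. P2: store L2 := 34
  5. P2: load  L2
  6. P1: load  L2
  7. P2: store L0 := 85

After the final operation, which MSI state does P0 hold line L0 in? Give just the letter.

state = I

step 1: P2: load  L2  ⟶  IIS  (L2)  txn=BusRd  M[L2]=0
step 2: P0: store L1 := 68  ⟶  MII  (L1)  txn=BusRdX  M[L1]=30
step 3: P0: load  L1  ⟶  MII  (L1)  txn=∅  M[L1]=30
step 4: P2: store L2 := 34  ⟶  IIM  (L2)  txn=BusRdX  M[L2]=0
step 5: P2: load  L2  ⟶  IIM  (L2)  txn=∅  M[L2]=0
step 6: P1: load  L2  ⟶  ISS  (L2)  txn=BusRd+Flush  M[L2]=34
step 7: P2: store L0 := 85  ⟶  IIM  (L0)  txn=BusRdX  M[L0]=70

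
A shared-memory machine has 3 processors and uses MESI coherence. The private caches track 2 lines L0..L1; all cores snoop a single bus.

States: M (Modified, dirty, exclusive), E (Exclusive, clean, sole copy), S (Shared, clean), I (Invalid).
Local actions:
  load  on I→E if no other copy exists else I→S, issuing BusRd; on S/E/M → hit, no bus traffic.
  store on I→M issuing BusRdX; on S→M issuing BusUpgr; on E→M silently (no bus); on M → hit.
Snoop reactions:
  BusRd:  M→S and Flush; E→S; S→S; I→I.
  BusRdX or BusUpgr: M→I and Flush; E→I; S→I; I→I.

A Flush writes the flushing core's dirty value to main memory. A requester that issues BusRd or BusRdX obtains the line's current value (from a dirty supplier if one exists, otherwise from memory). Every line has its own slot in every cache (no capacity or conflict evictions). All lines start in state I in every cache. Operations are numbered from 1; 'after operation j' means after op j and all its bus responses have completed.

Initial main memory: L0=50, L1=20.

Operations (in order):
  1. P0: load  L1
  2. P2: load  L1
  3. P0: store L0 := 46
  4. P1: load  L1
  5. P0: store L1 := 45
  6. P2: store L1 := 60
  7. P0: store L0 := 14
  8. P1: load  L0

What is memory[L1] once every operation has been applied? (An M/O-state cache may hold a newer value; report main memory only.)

memory[L1] = 45

[1] P0: load  L1 | P0:E(20), P1:I, P2:I | bus: BusRd
[2] P2: load  L1 | P0:S(20), P1:I, P2:S(20) | bus: BusRd
[3] P0: store L0 := 46 | P0:M(46), P1:I, P2:I | bus: BusRdX
[4] P1: load  L1 | P0:S(20), P1:S(20), P2:S(20) | bus: BusRd
[5] P0: store L1 := 45 | P0:M(45), P1:I, P2:I | bus: BusUpgr
[6] P2: store L1 := 60 | P0:I, P1:I, P2:M(60) | bus: BusRdX,Flush
[7] P0: store L0 := 14 | P0:M(14), P1:I, P2:I | bus: none
[8] P1: load  L0 | P0:S(14), P1:S(14), P2:I | bus: BusRd,Flush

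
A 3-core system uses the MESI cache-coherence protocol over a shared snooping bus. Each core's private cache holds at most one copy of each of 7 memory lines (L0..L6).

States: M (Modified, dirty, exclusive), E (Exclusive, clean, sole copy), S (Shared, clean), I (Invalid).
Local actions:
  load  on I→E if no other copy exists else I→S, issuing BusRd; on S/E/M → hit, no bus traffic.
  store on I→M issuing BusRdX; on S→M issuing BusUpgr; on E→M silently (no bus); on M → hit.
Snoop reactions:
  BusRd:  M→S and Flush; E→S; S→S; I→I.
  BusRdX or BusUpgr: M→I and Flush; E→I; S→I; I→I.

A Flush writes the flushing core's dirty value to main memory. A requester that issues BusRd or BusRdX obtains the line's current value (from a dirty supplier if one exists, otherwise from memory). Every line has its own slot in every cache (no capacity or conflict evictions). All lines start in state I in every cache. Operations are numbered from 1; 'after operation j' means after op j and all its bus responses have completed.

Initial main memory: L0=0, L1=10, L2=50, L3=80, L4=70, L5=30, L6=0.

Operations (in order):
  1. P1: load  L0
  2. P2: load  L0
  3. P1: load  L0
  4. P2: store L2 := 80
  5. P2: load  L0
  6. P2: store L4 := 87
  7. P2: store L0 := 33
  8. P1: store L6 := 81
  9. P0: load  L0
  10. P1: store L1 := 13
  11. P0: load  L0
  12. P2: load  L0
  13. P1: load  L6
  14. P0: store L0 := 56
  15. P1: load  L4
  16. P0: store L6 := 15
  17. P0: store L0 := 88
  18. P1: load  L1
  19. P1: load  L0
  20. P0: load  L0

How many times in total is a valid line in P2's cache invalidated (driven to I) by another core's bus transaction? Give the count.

invalidations = 1

step 1: P1: load  L0  ⟶  IEI  (L0)  txn=BusRd  M[L0]=0
step 2: P2: load  L0  ⟶  ISS  (L0)  txn=BusRd  M[L0]=0
step 3: P1: load  L0  ⟶  ISS  (L0)  txn=∅  M[L0]=0
step 4: P2: store L2 := 80  ⟶  IIM  (L2)  txn=BusRdX  M[L2]=50
step 5: P2: load  L0  ⟶  ISS  (L0)  txn=∅  M[L0]=0
step 6: P2: store L4 := 87  ⟶  IIM  (L4)  txn=BusRdX  M[L4]=70
step 7: P2: store L0 := 33  ⟶  IIM  (L0)  txn=BusUpgr  M[L0]=0
step 8: P1: store L6 := 81  ⟶  IMI  (L6)  txn=BusRdX  M[L6]=0
step 9: P0: load  L0  ⟶  SIS  (L0)  txn=BusRd+Flush  M[L0]=33
step 10: P1: store L1 := 13  ⟶  IMI  (L1)  txn=BusRdX  M[L1]=10
step 11: P0: load  L0  ⟶  SIS  (L0)  txn=∅  M[L0]=33
step 12: P2: load  L0  ⟶  SIS  (L0)  txn=∅  M[L0]=33
step 13: P1: load  L6  ⟶  IMI  (L6)  txn=∅  M[L6]=0
step 14: P0: store L0 := 56  ⟶  MII  (L0)  txn=BusUpgr  M[L0]=33
step 15: P1: load  L4  ⟶  ISS  (L4)  txn=BusRd+Flush  M[L4]=87
step 16: P0: store L6 := 15  ⟶  MII  (L6)  txn=BusRdX+Flush  M[L6]=81
step 17: P0: store L0 := 88  ⟶  MII  (L0)  txn=∅  M[L0]=33
step 18: P1: load  L1  ⟶  IMI  (L1)  txn=∅  M[L1]=10
step 19: P1: load  L0  ⟶  SSI  (L0)  txn=BusRd+Flush  M[L0]=88
step 20: P0: load  L0  ⟶  SSI  (L0)  txn=∅  M[L0]=88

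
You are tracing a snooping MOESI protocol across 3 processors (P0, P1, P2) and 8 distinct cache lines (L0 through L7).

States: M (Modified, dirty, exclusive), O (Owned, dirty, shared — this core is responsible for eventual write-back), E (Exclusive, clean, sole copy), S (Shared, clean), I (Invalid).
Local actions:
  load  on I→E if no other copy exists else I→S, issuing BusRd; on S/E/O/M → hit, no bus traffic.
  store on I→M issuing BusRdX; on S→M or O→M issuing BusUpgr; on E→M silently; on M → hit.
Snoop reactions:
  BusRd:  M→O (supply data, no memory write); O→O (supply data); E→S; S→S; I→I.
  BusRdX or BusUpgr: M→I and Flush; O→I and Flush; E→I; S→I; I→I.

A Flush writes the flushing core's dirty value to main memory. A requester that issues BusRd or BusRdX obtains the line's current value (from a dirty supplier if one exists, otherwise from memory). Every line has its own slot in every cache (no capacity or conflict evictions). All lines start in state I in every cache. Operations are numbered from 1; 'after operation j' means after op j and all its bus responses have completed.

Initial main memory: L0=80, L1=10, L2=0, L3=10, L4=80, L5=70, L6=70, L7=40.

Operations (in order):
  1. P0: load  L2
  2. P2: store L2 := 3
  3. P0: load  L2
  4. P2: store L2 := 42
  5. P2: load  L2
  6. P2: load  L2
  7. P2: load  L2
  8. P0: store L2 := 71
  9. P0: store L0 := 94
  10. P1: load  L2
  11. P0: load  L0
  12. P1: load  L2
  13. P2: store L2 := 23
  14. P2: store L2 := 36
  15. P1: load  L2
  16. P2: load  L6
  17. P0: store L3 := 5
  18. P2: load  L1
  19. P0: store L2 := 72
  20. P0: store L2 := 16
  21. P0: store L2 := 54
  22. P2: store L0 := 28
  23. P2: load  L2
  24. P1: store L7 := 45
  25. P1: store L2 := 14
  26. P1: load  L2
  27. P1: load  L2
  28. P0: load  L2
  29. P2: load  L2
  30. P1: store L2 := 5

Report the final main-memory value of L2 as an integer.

memory[L2] = 54

[1] P0: load  L2 | P0:E(0), P1:I, P2:I | bus: BusRd
[2] P2: store L2 := 3 | P0:I, P1:I, P2:M(3) | bus: BusRdX
[3] P0: load  L2 | P0:S(3), P1:I, P2:O(3) | bus: BusRd
[4] P2: store L2 := 42 | P0:I, P1:I, P2:M(42) | bus: BusUpgr
[5] P2: load  L2 | P0:I, P1:I, P2:M(42) | bus: none
[6] P2: load  L2 | P0:I, P1:I, P2:M(42) | bus: none
[7] P2: load  L2 | P0:I, P1:I, P2:M(42) | bus: none
[8] P0: store L2 := 71 | P0:M(71), P1:I, P2:I | bus: BusRdX,Flush
[9] P0: store L0 := 94 | P0:M(94), P1:I, P2:I | bus: BusRdX
[10] P1: load  L2 | P0:O(71), P1:S(71), P2:I | bus: BusRd
[11] P0: load  L0 | P0:M(94), P1:I, P2:I | bus: none
[12] P1: load  L2 | P0:O(71), P1:S(71), P2:I | bus: none
[13] P2: store L2 := 23 | P0:I, P1:I, P2:M(23) | bus: BusRdX,Flush
[14] P2: store L2 := 36 | P0:I, P1:I, P2:M(36) | bus: none
[15] P1: load  L2 | P0:I, P1:S(36), P2:O(36) | bus: BusRd
[16] P2: load  L6 | P0:I, P1:I, P2:E(70) | bus: BusRd
[17] P0: store L3 := 5 | P0:M(5), P1:I, P2:I | bus: BusRdX
[18] P2: load  L1 | P0:I, P1:I, P2:E(10) | bus: BusRd
[19] P0: store L2 := 72 | P0:M(72), P1:I, P2:I | bus: BusRdX,Flush
[20] P0: store L2 := 16 | P0:M(16), P1:I, P2:I | bus: none
[21] P0: store L2 := 54 | P0:M(54), P1:I, P2:I | bus: none
[22] P2: store L0 := 28 | P0:I, P1:I, P2:M(28) | bus: BusRdX,Flush
[23] P2: load  L2 | P0:O(54), P1:I, P2:S(54) | bus: BusRd
[24] P1: store L7 := 45 | P0:I, P1:M(45), P2:I | bus: BusRdX
[25] P1: store L2 := 14 | P0:I, P1:M(14), P2:I | bus: BusRdX,Flush
[26] P1: load  L2 | P0:I, P1:M(14), P2:I | bus: none
[27] P1: load  L2 | P0:I, P1:M(14), P2:I | bus: none
[28] P0: load  L2 | P0:S(14), P1:O(14), P2:I | bus: BusRd
[29] P2: load  L2 | P0:S(14), P1:O(14), P2:S(14) | bus: BusRd
[30] P1: store L2 := 5 | P0:I, P1:M(5), P2:I | bus: BusUpgr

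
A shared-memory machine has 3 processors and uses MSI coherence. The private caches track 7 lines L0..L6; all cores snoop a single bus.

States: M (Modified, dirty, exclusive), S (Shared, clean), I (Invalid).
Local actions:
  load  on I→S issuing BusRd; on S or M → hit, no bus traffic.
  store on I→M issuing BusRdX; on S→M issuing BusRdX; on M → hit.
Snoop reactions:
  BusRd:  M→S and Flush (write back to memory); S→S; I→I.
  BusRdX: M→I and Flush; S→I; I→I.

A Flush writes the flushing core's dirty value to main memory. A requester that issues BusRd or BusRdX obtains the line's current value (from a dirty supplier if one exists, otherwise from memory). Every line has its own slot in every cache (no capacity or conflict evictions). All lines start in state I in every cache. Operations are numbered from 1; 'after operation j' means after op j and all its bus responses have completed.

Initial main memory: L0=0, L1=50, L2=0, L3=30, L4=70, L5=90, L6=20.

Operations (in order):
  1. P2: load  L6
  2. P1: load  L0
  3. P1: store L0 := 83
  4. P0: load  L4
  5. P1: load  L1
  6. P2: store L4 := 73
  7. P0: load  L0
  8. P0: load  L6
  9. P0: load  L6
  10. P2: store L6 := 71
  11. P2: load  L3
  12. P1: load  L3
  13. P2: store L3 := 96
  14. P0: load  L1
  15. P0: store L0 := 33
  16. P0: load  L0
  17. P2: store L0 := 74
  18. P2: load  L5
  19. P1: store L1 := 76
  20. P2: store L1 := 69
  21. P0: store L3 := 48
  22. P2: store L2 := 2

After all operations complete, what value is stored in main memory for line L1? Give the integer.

memory[L1] = 76

[1] P2: load  L6 | P0:I, P1:I, P2:S(20) | bus: BusRd
[2] P1: load  L0 | P0:I, P1:S(0), P2:I | bus: BusRd
[3] P1: store L0 := 83 | P0:I, P1:M(83), P2:I | bus: BusRdX
[4] P0: load  L4 | P0:S(70), P1:I, P2:I | bus: BusRd
[5] P1: load  L1 | P0:I, P1:S(50), P2:I | bus: BusRd
[6] P2: store L4 := 73 | P0:I, P1:I, P2:M(73) | bus: BusRdX
[7] P0: load  L0 | P0:S(83), P1:S(83), P2:I | bus: BusRd,Flush
[8] P0: load  L6 | P0:S(20), P1:I, P2:S(20) | bus: BusRd
[9] P0: load  L6 | P0:S(20), P1:I, P2:S(20) | bus: none
[10] P2: store L6 := 71 | P0:I, P1:I, P2:M(71) | bus: BusRdX
[11] P2: load  L3 | P0:I, P1:I, P2:S(30) | bus: BusRd
[12] P1: load  L3 | P0:I, P1:S(30), P2:S(30) | bus: BusRd
[13] P2: store L3 := 96 | P0:I, P1:I, P2:M(96) | bus: BusRdX
[14] P0: load  L1 | P0:S(50), P1:S(50), P2:I | bus: BusRd
[15] P0: store L0 := 33 | P0:M(33), P1:I, P2:I | bus: BusRdX
[16] P0: load  L0 | P0:M(33), P1:I, P2:I | bus: none
[17] P2: store L0 := 74 | P0:I, P1:I, P2:M(74) | bus: BusRdX,Flush
[18] P2: load  L5 | P0:I, P1:I, P2:S(90) | bus: BusRd
[19] P1: store L1 := 76 | P0:I, P1:M(76), P2:I | bus: BusRdX
[20] P2: store L1 := 69 | P0:I, P1:I, P2:M(69) | bus: BusRdX,Flush
[21] P0: store L3 := 48 | P0:M(48), P1:I, P2:I | bus: BusRdX,Flush
[22] P2: store L2 := 2 | P0:I, P1:I, P2:M(2) | bus: BusRdX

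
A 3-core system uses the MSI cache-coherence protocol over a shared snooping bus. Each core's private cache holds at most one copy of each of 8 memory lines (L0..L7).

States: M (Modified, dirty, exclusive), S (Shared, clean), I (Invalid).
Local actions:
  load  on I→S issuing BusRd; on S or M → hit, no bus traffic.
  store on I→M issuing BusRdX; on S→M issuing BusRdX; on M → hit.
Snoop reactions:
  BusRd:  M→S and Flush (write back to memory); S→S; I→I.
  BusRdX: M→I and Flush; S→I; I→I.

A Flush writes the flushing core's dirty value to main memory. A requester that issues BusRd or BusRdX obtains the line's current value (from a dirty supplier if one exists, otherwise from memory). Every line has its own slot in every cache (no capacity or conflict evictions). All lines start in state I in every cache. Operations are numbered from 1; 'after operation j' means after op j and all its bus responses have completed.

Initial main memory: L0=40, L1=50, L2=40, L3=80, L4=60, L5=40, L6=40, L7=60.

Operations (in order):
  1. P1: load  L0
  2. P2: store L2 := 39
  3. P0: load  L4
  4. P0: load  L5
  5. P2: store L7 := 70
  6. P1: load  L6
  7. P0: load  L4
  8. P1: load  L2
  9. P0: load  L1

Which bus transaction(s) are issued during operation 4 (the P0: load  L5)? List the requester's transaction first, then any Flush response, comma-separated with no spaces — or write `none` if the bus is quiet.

[1] P1: load  L0 | P0:I, P1:S(40), P2:I | bus: BusRd
[2] P2: store L2 := 39 | P0:I, P1:I, P2:M(39) | bus: BusRdX
[3] P0: load  L4 | P0:S(60), P1:I, P2:I | bus: BusRd
[4] P0: load  L5 | P0:S(40), P1:I, P2:I | bus: BusRd
[5] P2: store L7 := 70 | P0:I, P1:I, P2:M(70) | bus: BusRdX
[6] P1: load  L6 | P0:I, P1:S(40), P2:I | bus: BusRd
[7] P0: load  L4 | P0:S(60), P1:I, P2:I | bus: none
[8] P1: load  L2 | P0:I, P1:S(39), P2:S(39) | bus: BusRd,Flush
[9] P0: load  L1 | P0:S(50), P1:I, P2:I | bus: BusRd

bus = BusRd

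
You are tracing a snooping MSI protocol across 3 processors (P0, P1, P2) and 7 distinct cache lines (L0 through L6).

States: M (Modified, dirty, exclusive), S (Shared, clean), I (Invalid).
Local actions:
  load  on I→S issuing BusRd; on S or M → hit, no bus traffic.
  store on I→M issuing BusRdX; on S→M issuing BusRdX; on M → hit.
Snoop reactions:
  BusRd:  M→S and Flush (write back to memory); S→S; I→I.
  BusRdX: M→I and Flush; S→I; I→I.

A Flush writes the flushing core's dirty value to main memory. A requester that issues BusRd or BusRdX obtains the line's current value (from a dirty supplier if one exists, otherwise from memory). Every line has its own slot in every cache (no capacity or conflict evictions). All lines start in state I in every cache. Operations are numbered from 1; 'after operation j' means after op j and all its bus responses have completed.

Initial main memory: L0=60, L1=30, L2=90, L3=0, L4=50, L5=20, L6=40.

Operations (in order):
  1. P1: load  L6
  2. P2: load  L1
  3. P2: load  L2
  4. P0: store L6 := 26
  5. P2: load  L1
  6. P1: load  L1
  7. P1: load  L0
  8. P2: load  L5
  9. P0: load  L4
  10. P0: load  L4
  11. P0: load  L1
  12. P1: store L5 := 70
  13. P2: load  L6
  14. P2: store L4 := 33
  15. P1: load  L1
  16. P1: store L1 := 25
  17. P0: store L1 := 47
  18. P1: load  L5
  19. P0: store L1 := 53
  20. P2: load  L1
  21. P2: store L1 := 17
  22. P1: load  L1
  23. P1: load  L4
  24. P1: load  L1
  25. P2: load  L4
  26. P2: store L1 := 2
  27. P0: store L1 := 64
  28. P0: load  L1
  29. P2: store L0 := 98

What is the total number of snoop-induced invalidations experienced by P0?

invalidations = 3

step 1: P1: load  L6  ⟶  ISI  (L6)  txn=BusRd  M[L6]=40
step 2: P2: load  L1  ⟶  IIS  (L1)  txn=BusRd  M[L1]=30
step 3: P2: load  L2  ⟶  IIS  (L2)  txn=BusRd  M[L2]=90
step 4: P0: store L6 := 26  ⟶  MII  (L6)  txn=BusRdX  M[L6]=40
step 5: P2: load  L1  ⟶  IIS  (L1)  txn=∅  M[L1]=30
step 6: P1: load  L1  ⟶  ISS  (L1)  txn=BusRd  M[L1]=30
step 7: P1: load  L0  ⟶  ISI  (L0)  txn=BusRd  M[L0]=60
step 8: P2: load  L5  ⟶  IIS  (L5)  txn=BusRd  M[L5]=20
step 9: P0: load  L4  ⟶  SII  (L4)  txn=BusRd  M[L4]=50
step 10: P0: load  L4  ⟶  SII  (L4)  txn=∅  M[L4]=50
step 11: P0: load  L1  ⟶  SSS  (L1)  txn=BusRd  M[L1]=30
step 12: P1: store L5 := 70  ⟶  IMI  (L5)  txn=BusRdX  M[L5]=20
step 13: P2: load  L6  ⟶  SIS  (L6)  txn=BusRd+Flush  M[L6]=26
step 14: P2: store L4 := 33  ⟶  IIM  (L4)  txn=BusRdX  M[L4]=50
step 15: P1: load  L1  ⟶  SSS  (L1)  txn=∅  M[L1]=30
step 16: P1: store L1 := 25  ⟶  IMI  (L1)  txn=BusRdX  M[L1]=30
step 17: P0: store L1 := 47  ⟶  MII  (L1)  txn=BusRdX+Flush  M[L1]=25
step 18: P1: load  L5  ⟶  IMI  (L5)  txn=∅  M[L5]=20
step 19: P0: store L1 := 53  ⟶  MII  (L1)  txn=∅  M[L1]=25
step 20: P2: load  L1  ⟶  SIS  (L1)  txn=BusRd+Flush  M[L1]=53
step 21: P2: store L1 := 17  ⟶  IIM  (L1)  txn=BusRdX  M[L1]=53
step 22: P1: load  L1  ⟶  ISS  (L1)  txn=BusRd+Flush  M[L1]=17
step 23: P1: load  L4  ⟶  ISS  (L4)  txn=BusRd+Flush  M[L4]=33
step 24: P1: load  L1  ⟶  ISS  (L1)  txn=∅  M[L1]=17
step 25: P2: load  L4  ⟶  ISS  (L4)  txn=∅  M[L4]=33
step 26: P2: store L1 := 2  ⟶  IIM  (L1)  txn=BusRdX  M[L1]=17
step 27: P0: store L1 := 64  ⟶  MII  (L1)  txn=BusRdX+Flush  M[L1]=2
step 28: P0: load  L1  ⟶  MII  (L1)  txn=∅  M[L1]=2
step 29: P2: store L0 := 98  ⟶  IIM  (L0)  txn=BusRdX  M[L0]=60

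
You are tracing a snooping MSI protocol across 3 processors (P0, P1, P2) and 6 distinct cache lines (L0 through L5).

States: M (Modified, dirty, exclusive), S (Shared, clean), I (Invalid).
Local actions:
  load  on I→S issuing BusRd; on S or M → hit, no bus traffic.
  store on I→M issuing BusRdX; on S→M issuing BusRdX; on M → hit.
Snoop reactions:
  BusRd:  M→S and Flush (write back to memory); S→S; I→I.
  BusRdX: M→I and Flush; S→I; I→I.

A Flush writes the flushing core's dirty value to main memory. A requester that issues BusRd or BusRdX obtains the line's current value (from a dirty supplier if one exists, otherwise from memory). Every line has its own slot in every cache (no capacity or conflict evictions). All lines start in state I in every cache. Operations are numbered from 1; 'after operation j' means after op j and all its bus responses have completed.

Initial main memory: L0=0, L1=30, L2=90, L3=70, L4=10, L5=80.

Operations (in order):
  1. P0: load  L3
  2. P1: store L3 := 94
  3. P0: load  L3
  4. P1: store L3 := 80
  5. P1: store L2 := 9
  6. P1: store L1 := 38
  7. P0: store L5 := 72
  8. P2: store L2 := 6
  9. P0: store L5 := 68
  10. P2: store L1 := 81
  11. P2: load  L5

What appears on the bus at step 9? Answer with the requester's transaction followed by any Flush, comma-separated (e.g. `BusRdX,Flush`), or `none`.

bus = none

1. P0: load  L3  bus=[BusRd]  L3: P0=S P1=I P2=I  mem[L3]=70
2. P1: store L3 := 94  bus=[BusRdX]  L3: P0=I P1=M P2=I  mem[L3]=70
3. P0: load  L3  bus=[BusRd,Flush]  L3: P0=S P1=S P2=I  mem[L3]=94
4. P1: store L3 := 80  bus=[BusRdX]  L3: P0=I P1=M P2=I  mem[L3]=94
5. P1: store L2 := 9  bus=[BusRdX]  L2: P0=I P1=M P2=I  mem[L2]=90
6. P1: store L1 := 38  bus=[BusRdX]  L1: P0=I P1=M P2=I  mem[L1]=30
7. P0: store L5 := 72  bus=[BusRdX]  L5: P0=M P1=I P2=I  mem[L5]=80
8. P2: store L2 := 6  bus=[BusRdX,Flush]  L2: P0=I P1=I P2=M  mem[L2]=9
9. P0: store L5 := 68  bus=[-]  L5: P0=M P1=I P2=I  mem[L5]=80
10. P2: store L1 := 81  bus=[BusRdX,Flush]  L1: P0=I P1=I P2=M  mem[L1]=38
11. P2: load  L5  bus=[BusRd,Flush]  L5: P0=S P1=I P2=S  mem[L5]=68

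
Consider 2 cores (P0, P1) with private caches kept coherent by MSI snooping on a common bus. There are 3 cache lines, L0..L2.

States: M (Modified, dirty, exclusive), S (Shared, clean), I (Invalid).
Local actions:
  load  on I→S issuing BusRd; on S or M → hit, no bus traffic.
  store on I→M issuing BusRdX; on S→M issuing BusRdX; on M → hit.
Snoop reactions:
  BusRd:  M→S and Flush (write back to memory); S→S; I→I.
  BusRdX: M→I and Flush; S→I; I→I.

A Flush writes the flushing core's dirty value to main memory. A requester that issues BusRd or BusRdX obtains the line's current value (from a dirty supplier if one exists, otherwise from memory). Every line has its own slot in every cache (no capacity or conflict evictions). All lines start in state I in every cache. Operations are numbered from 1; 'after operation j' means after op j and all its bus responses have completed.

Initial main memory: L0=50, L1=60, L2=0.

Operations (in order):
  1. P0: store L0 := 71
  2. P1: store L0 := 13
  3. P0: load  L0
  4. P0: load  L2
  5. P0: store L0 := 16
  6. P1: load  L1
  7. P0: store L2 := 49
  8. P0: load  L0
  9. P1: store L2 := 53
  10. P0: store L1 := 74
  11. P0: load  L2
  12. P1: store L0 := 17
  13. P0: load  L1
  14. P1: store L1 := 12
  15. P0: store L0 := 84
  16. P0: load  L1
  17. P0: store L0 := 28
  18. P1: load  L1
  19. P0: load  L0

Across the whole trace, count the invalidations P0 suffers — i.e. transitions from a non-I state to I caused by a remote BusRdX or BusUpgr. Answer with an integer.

invalidations = 4

step 1: P0: store L0 := 71  ⟶  MI  (L0)  txn=BusRdX  M[L0]=50
step 2: P1: store L0 := 13  ⟶  IM  (L0)  txn=BusRdX+Flush  M[L0]=71
step 3: P0: load  L0  ⟶  SS  (L0)  txn=BusRd+Flush  M[L0]=13
step 4: P0: load  L2  ⟶  SI  (L2)  txn=BusRd  M[L2]=0
step 5: P0: store L0 := 16  ⟶  MI  (L0)  txn=BusRdX  M[L0]=13
step 6: P1: load  L1  ⟶  IS  (L1)  txn=BusRd  M[L1]=60
step 7: P0: store L2 := 49  ⟶  MI  (L2)  txn=BusRdX  M[L2]=0
step 8: P0: load  L0  ⟶  MI  (L0)  txn=∅  M[L0]=13
step 9: P1: store L2 := 53  ⟶  IM  (L2)  txn=BusRdX+Flush  M[L2]=49
step 10: P0: store L1 := 74  ⟶  MI  (L1)  txn=BusRdX  M[L1]=60
step 11: P0: load  L2  ⟶  SS  (L2)  txn=BusRd+Flush  M[L2]=53
step 12: P1: store L0 := 17  ⟶  IM  (L0)  txn=BusRdX+Flush  M[L0]=16
step 13: P0: load  L1  ⟶  MI  (L1)  txn=∅  M[L1]=60
step 14: P1: store L1 := 12  ⟶  IM  (L1)  txn=BusRdX+Flush  M[L1]=74
step 15: P0: store L0 := 84  ⟶  MI  (L0)  txn=BusRdX+Flush  M[L0]=17
step 16: P0: load  L1  ⟶  SS  (L1)  txn=BusRd+Flush  M[L1]=12
step 17: P0: store L0 := 28  ⟶  MI  (L0)  txn=∅  M[L0]=17
step 18: P1: load  L1  ⟶  SS  (L1)  txn=∅  M[L1]=12
step 19: P0: load  L0  ⟶  MI  (L0)  txn=∅  M[L0]=17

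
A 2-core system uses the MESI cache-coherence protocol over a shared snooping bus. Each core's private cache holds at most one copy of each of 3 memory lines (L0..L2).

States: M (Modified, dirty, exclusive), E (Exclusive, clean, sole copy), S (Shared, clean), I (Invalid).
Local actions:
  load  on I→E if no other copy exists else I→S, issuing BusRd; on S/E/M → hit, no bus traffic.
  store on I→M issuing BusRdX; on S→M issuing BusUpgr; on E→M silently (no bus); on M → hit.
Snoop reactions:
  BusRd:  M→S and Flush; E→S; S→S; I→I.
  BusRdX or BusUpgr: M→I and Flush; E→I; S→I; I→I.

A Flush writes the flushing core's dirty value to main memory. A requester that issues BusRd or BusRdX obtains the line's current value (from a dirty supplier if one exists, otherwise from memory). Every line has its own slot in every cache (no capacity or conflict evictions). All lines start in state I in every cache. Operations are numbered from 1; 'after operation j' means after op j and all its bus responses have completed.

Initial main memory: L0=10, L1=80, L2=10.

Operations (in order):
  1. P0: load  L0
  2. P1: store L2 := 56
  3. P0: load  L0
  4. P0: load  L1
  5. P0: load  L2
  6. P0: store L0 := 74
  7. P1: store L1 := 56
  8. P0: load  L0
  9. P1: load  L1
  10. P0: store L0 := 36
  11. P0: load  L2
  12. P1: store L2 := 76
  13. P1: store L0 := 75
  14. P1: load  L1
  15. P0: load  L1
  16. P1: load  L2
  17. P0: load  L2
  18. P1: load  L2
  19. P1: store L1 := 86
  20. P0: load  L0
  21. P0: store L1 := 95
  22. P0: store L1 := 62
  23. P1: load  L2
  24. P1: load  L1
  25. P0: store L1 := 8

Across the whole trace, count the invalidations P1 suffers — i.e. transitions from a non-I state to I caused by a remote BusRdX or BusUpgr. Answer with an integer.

[1] P0: load  L0 | P0:E(10), P1:I | bus: BusRd
[2] P1: store L2 := 56 | P0:I, P1:M(56) | bus: BusRdX
[3] P0: load  L0 | P0:E(10), P1:I | bus: none
[4] P0: load  L1 | P0:E(80), P1:I | bus: BusRd
[5] P0: load  L2 | P0:S(56), P1:S(56) | bus: BusRd,Flush
[6] P0: store L0 := 74 | P0:M(74), P1:I | bus: none
[7] P1: store L1 := 56 | P0:I, P1:M(56) | bus: BusRdX
[8] P0: load  L0 | P0:M(74), P1:I | bus: none
[9] P1: load  L1 | P0:I, P1:M(56) | bus: none
[10] P0: store L0 := 36 | P0:M(36), P1:I | bus: none
[11] P0: load  L2 | P0:S(56), P1:S(56) | bus: none
[12] P1: store L2 := 76 | P0:I, P1:M(76) | bus: BusUpgr
[13] P1: store L0 := 75 | P0:I, P1:M(75) | bus: BusRdX,Flush
[14] P1: load  L1 | P0:I, P1:M(56) | bus: none
[15] P0: load  L1 | P0:S(56), P1:S(56) | bus: BusRd,Flush
[16] P1: load  L2 | P0:I, P1:M(76) | bus: none
[17] P0: load  L2 | P0:S(76), P1:S(76) | bus: BusRd,Flush
[18] P1: load  L2 | P0:S(76), P1:S(76) | bus: none
[19] P1: store L1 := 86 | P0:I, P1:M(86) | bus: BusUpgr
[20] P0: load  L0 | P0:S(75), P1:S(75) | bus: BusRd,Flush
[21] P0: store L1 := 95 | P0:M(95), P1:I | bus: BusRdX,Flush
[22] P0: store L1 := 62 | P0:M(62), P1:I | bus: none
[23] P1: load  L2 | P0:S(76), P1:S(76) | bus: none
[24] P1: load  L1 | P0:S(62), P1:S(62) | bus: BusRd,Flush
[25] P0: store L1 := 8 | P0:M(8), P1:I | bus: BusUpgr

invalidations = 2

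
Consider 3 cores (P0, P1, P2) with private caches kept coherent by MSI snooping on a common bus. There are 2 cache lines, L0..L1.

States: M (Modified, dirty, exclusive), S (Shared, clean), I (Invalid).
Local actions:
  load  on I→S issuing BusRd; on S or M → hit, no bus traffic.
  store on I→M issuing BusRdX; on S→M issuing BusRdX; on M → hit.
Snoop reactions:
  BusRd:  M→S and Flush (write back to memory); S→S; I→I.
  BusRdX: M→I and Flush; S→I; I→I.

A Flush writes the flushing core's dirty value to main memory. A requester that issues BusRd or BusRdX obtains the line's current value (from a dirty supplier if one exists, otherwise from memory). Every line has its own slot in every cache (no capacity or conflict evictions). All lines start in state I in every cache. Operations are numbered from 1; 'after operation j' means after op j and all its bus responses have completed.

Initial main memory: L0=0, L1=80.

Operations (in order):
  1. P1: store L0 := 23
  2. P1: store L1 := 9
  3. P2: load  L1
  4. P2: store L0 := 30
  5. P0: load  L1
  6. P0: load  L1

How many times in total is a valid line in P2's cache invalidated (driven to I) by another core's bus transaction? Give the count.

invalidations = 0

step 1: P1: store L0 := 23  ⟶  IMI  (L0)  txn=BusRdX  M[L0]=0
step 2: P1: store L1 := 9  ⟶  IMI  (L1)  txn=BusRdX  M[L1]=80
step 3: P2: load  L1  ⟶  ISS  (L1)  txn=BusRd+Flush  M[L1]=9
step 4: P2: store L0 := 30  ⟶  IIM  (L0)  txn=BusRdX+Flush  M[L0]=23
step 5: P0: load  L1  ⟶  SSS  (L1)  txn=BusRd  M[L1]=9
step 6: P0: load  L1  ⟶  SSS  (L1)  txn=∅  M[L1]=9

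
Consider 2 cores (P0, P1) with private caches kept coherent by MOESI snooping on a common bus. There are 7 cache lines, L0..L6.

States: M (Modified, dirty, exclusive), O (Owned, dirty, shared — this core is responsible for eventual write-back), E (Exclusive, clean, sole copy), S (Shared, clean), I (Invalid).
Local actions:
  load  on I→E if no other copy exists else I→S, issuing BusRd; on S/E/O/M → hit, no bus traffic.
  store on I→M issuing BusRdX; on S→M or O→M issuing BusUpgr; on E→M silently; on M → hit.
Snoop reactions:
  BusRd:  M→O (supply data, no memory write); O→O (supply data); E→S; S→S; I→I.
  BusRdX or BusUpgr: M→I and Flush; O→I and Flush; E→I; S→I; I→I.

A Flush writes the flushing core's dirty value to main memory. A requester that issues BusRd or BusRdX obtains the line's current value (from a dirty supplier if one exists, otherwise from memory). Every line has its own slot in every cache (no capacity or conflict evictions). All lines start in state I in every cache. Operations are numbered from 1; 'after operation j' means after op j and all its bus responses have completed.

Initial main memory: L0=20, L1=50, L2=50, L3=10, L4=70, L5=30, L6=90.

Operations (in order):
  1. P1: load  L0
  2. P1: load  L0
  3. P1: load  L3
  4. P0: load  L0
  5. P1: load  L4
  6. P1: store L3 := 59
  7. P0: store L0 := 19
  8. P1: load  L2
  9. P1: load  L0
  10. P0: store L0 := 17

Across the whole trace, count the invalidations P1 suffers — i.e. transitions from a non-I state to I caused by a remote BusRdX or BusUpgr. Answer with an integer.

invalidations = 2

  op1 P1: load  L0 → I/E on L0; bus BusRd; mem=20
  op2 P1: load  L0 → I/E on L0; bus (none); mem=20
  op3 P1: load  L3 → I/E on L3; bus BusRd; mem=10
  op4 P0: load  L0 → S/S on L0; bus BusRd; mem=20
  op5 P1: load  L4 → I/E on L4; bus BusRd; mem=70
  op6 P1: store L3 := 59 → I/M on L3; bus (none); mem=10
  op7 P0: store L0 := 19 → M/I on L0; bus BusUpgr; mem=20
  op8 P1: load  L2 → I/E on L2; bus BusRd; mem=50
  op9 P1: load  L0 → O/S on L0; bus BusRd; mem=20
  op10 P0: store L0 := 17 → M/I on L0; bus BusUpgr; mem=20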